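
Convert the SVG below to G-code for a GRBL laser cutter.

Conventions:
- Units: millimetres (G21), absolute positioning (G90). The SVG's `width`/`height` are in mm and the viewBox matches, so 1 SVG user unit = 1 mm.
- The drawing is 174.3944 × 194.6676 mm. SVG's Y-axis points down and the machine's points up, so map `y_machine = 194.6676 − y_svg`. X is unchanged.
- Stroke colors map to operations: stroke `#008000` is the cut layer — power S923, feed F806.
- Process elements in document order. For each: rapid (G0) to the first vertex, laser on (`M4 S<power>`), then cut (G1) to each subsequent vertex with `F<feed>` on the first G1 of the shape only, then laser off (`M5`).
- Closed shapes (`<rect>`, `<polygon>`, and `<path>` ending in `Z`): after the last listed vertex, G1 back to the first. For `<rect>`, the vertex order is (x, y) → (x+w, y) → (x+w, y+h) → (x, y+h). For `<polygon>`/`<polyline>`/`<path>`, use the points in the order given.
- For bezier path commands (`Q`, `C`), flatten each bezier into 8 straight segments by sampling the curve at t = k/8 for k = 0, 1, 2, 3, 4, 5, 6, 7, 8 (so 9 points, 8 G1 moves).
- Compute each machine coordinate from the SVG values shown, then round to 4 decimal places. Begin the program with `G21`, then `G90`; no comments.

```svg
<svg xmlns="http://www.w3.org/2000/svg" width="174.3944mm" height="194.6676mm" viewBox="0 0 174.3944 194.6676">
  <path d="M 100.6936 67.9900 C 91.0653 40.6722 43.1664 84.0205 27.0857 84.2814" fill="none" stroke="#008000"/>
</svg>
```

G21
G90
G0 X100.6936 Y126.6776
M4 S923
G1 X95.4259 Y133.8315 F806
G1 X87.3918 Y135.6935
G1 X77.4124 Y133.5966
G1 X66.3093 Y128.8739
G1 X54.9037 Y122.8585
G1 X44.0170 Y116.8834
G1 X34.4705 Y112.2816
G1 X27.0857 Y110.3862
M5

1 u = 1 mm; y_m = 194.6676 − y.

[1] `<path>` cubic bezier, #008000→cut S923 F806: (100.6936,126.6776) → (95.4259,133.8315) → (87.3918,135.6935) → (77.4124,133.5966) → (66.3093,128.8739) → (54.9037,122.8585) → (44.0170,116.8834) → (34.4705,112.2816) → (27.0857,110.3862)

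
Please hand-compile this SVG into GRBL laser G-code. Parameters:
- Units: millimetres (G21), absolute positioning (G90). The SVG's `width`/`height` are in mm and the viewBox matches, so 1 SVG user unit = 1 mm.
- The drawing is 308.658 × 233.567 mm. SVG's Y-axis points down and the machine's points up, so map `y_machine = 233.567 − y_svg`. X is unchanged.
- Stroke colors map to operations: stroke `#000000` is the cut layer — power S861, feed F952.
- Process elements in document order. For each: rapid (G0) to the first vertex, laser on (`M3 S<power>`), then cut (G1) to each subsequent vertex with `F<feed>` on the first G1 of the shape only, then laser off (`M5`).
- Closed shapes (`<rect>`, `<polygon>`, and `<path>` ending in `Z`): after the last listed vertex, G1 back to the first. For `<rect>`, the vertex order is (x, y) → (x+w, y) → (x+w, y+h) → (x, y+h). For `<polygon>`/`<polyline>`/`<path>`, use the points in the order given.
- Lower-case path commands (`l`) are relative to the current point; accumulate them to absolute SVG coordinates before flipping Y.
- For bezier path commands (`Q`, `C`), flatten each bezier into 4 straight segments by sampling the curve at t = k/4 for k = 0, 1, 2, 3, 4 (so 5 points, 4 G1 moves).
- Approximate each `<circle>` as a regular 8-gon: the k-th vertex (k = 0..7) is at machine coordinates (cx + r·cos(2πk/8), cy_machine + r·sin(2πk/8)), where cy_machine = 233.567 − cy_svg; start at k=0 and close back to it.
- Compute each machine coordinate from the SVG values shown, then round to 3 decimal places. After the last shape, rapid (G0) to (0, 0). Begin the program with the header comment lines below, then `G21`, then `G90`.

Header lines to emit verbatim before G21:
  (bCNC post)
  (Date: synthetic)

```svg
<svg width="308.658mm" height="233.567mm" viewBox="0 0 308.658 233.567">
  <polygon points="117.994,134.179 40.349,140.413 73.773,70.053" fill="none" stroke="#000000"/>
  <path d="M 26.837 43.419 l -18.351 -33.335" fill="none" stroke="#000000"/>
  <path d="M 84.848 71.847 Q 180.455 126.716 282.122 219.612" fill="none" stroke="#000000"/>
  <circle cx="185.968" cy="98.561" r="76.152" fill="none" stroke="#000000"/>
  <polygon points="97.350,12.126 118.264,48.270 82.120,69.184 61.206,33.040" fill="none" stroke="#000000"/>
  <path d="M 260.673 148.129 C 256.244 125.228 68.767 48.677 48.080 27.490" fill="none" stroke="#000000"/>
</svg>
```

(bCNC post)
(Date: synthetic)
G21
G90
G0 X117.994 Y99.388
M3 S861
G1 X40.349 Y93.154 F952
G1 X73.773 Y163.514
G1 X117.994 Y99.388
M5
G0 X26.837 Y190.148
M3 S861
G1 X8.486 Y223.483 F952
M5
G0 X84.848 Y161.720
M3 S861
G1 X133.030 Y131.909 F952
G1 X181.970 Y97.344
G1 X231.667 Y58.026
G1 X282.122 Y13.955
M5
G0 X262.120 Y135.006
M3 S861
G1 X239.816 Y188.854 F952
G1 X185.968 Y211.158
G1 X132.120 Y188.854
G1 X109.816 Y135.006
G1 X132.120 Y81.158
G1 X185.968 Y58.854
G1 X239.816 Y81.158
G1 X262.120 Y135.006
M5
G0 X97.350 Y221.441
M3 S861
G1 X118.264 Y185.297 F952
G1 X82.120 Y164.383
G1 X61.206 Y200.527
G1 X97.350 Y221.441
M5
G0 X260.673 Y85.438
M3 S861
G1 X228.496 Y110.970 F952
G1 X160.473 Y146.400
G1 X89.402 Y181.509
G1 X48.080 Y206.077
M5
G0 X0.000 Y0.000

1 u = 1 mm; y_m = 233.567 − y.

[1] `<polygon>` regular polygon, #000000→cut S861 F952: (117.994,99.388) → (40.349,93.154) → (73.773,163.514) → (117.994,99.388) (closed)

[2] `<path>` line segment, #000000→cut S861 F952: (26.837,190.148) → (8.486,223.483)

[3] `<path>` quadratic bezier, #000000→cut S861 F952: (84.848,161.720) → (133.030,131.909) → (181.970,97.344) → (231.667,58.026) → (282.122,13.955)

[4] `<circle>` circle, #000000→cut S861 F952: (262.120,135.006) → (239.816,188.854) → (185.968,211.158) → (132.120,188.854) → (109.816,135.006) → (132.120,81.158) → (185.968,58.854) → (239.816,81.158) → (262.120,135.006) (closed)

[5] `<polygon>` regular polygon, #000000→cut S861 F952: (97.350,221.441) → (118.264,185.297) → (82.120,164.383) → (61.206,200.527) → (97.350,221.441) (closed)

[6] `<path>` cubic bezier, #000000→cut S861 F952: (260.673,85.438) → (228.496,110.970) → (160.473,146.400) → (89.402,181.509) → (48.080,206.077)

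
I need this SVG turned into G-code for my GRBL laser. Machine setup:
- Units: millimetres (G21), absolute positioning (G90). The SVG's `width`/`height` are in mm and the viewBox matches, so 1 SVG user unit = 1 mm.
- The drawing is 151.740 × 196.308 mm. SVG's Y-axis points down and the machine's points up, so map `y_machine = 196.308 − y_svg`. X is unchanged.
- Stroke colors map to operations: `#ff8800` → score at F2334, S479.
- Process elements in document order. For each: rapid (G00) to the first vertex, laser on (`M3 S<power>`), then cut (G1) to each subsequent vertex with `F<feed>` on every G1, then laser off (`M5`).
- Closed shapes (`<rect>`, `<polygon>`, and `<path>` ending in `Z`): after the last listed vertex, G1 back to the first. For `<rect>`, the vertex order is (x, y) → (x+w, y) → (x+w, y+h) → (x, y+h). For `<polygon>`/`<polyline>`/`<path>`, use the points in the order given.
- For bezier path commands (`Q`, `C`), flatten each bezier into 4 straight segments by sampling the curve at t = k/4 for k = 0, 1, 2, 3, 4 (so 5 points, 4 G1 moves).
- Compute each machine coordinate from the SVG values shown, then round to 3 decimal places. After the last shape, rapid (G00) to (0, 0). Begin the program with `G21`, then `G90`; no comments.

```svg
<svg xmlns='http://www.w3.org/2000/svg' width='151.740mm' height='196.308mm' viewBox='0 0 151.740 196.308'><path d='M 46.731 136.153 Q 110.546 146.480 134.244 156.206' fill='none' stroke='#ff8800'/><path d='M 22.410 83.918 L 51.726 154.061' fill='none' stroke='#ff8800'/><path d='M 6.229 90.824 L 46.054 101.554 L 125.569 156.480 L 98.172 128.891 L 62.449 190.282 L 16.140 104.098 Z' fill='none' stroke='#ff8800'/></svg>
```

1 u = 1 mm; y_m = 196.308 − y.

[1] `<path>` quadratic bezier, #ff8800→score S479 F2334: (46.731,60.155) → (76.131,55.029) → (100.517,49.978) → (119.888,45.003) → (134.244,40.102)

[2] `<path>` line segment, #ff8800→score S479 F2334: (22.410,112.390) → (51.726,42.247)

[3] `<path>` closed polygon, #ff8800→score S479 F2334: (6.229,105.484) → (46.054,94.754) → (125.569,39.828) → (98.172,67.417) → (62.449,6.026) → (16.140,92.210) → (6.229,105.484) (closed)

G21
G90
G00 X46.731 Y60.155
M3 S479
G1 X76.131 Y55.029 F2334
G1 X100.517 Y49.978 F2334
G1 X119.888 Y45.003 F2334
G1 X134.244 Y40.102 F2334
M5
G00 X22.410 Y112.390
M3 S479
G1 X51.726 Y42.247 F2334
M5
G00 X6.229 Y105.484
M3 S479
G1 X46.054 Y94.754 F2334
G1 X125.569 Y39.828 F2334
G1 X98.172 Y67.417 F2334
G1 X62.449 Y6.026 F2334
G1 X16.140 Y92.210 F2334
G1 X6.229 Y105.484 F2334
M5
G00 X0.000 Y0.000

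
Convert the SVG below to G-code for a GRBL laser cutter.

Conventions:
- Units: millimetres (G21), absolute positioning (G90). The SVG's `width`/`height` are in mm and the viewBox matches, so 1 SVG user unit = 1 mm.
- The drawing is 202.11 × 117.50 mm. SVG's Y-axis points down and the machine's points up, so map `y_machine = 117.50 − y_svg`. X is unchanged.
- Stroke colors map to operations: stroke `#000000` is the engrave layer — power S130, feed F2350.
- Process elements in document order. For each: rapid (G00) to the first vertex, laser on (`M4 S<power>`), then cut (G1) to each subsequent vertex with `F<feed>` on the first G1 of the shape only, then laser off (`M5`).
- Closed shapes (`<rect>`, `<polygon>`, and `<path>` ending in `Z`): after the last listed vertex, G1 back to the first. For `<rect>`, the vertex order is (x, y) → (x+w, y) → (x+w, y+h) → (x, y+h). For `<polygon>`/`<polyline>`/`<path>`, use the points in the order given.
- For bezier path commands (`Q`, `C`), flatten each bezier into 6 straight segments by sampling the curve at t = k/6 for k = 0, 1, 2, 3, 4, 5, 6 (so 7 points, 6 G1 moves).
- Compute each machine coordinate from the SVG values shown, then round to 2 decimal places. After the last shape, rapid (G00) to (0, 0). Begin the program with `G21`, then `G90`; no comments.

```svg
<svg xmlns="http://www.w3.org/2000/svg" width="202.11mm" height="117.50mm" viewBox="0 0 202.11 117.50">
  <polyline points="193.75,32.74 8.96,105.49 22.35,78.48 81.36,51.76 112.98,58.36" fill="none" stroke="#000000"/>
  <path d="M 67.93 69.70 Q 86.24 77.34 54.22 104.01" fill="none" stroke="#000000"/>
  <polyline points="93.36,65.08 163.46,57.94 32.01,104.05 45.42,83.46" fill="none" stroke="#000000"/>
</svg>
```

G21
G90
G00 X193.75 Y84.76
M4 S130
G1 X8.96 Y12.01 F2350
G1 X22.35 Y39.02
G1 X81.36 Y65.74
G1 X112.98 Y59.14
M5
G00 X67.93 Y47.80
M4 S130
G1 X72.64 Y44.72 F2350
G1 X74.54 Y40.59
G1 X73.66 Y35.40
G1 X69.97 Y29.16
G1 X63.50 Y21.85
G1 X54.22 Y13.49
M5
G00 X93.36 Y52.42
M4 S130
G1 X163.46 Y59.56 F2350
G1 X32.01 Y13.45
G1 X45.42 Y34.04
M5
G00 X0.00 Y0.00

1 u = 1 mm; y_m = 117.50 − y.

[1] `<polyline>` open polyline, #000000→engrave S130 F2350: (193.75,84.76) → (8.96,12.01) → (22.35,39.02) → (81.36,65.74) → (112.98,59.14)

[2] `<path>` quadratic bezier, #000000→engrave S130 F2350: (67.93,47.80) → (72.64,44.72) → (74.54,40.59) → (73.66,35.40) → (69.97,29.16) → (63.50,21.85) → (54.22,13.49)

[3] `<polyline>` open polyline, #000000→engrave S130 F2350: (93.36,52.42) → (163.46,59.56) → (32.01,13.45) → (45.42,34.04)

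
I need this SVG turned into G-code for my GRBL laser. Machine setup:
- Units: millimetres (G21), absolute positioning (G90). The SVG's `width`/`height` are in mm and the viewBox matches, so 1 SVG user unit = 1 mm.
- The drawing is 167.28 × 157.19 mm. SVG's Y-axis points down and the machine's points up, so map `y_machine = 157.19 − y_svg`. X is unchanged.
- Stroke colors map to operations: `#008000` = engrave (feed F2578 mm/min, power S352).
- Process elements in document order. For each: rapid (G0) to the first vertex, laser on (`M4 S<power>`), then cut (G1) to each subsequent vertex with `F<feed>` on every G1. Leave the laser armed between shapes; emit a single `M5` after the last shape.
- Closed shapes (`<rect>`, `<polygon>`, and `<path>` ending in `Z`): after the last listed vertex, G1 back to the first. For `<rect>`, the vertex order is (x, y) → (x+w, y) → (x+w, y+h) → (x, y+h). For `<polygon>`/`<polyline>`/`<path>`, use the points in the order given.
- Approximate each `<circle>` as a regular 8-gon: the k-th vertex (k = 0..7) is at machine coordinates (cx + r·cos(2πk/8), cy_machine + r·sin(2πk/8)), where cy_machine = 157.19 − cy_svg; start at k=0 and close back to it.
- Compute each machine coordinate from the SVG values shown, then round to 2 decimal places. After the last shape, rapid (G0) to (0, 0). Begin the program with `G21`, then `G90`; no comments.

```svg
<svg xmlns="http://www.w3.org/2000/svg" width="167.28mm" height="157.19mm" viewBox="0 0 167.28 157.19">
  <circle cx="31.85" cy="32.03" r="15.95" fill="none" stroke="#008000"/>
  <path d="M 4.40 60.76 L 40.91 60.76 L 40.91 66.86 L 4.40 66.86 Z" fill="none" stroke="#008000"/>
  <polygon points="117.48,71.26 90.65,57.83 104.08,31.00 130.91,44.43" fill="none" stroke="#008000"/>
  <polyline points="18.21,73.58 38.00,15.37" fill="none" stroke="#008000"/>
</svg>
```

G21
G90
G0 X47.80 Y125.16
M4 S352
G1 X43.13 Y136.44 F2578
G1 X31.85 Y141.11 F2578
G1 X20.57 Y136.44 F2578
G1 X15.90 Y125.16 F2578
G1 X20.57 Y113.88 F2578
G1 X31.85 Y109.21 F2578
G1 X43.13 Y113.88 F2578
G1 X47.80 Y125.16 F2578
G0 X4.40 Y96.43
M4 S352
G1 X40.91 Y96.43 F2578
G1 X40.91 Y90.33 F2578
G1 X4.40 Y90.33 F2578
G1 X4.40 Y96.43 F2578
G0 X117.48 Y85.93
M4 S352
G1 X90.65 Y99.36 F2578
G1 X104.08 Y126.19 F2578
G1 X130.91 Y112.76 F2578
G1 X117.48 Y85.93 F2578
G0 X18.21 Y83.61
M4 S352
G1 X38.00 Y141.82 F2578
M5
G0 X0.00 Y0.00

viewBox `0 0 167.28 157.19` with mm width/height → 1 unit = 1 mm. Flip: y_m = 157.19 − y_svg.

**Shape 1** — `<circle>` circle, stroke `#008000` → engrave (S352, F2578). Machine vertices: (47.80,125.16) → (43.13,136.44) → (31.85,141.11) → (20.57,136.44) → (15.90,125.16) → (20.57,113.88) → (31.85,109.21) → (43.13,113.88) → (47.80,125.16). Closed: final G1 returns to the first vertex.

**Shape 2** — `<path>` rectangle, stroke `#008000` → engrave (S352, F2578). Machine vertices: (4.40,96.43) → (40.91,96.43) → (40.91,90.33) → (4.40,90.33) → (4.40,96.43). Closed: final G1 returns to the first vertex.

**Shape 3** — `<polygon>` regular polygon, stroke `#008000` → engrave (S352, F2578). Machine vertices: (117.48,85.93) → (90.65,99.36) → (104.08,126.19) → (130.91,112.76) → (117.48,85.93). Closed: final G1 returns to the first vertex.

**Shape 4** — `<polyline>` line segment, stroke `#008000` → engrave (S352, F2578). Machine vertices: (18.21,83.61) → (38.00,141.82). Open path.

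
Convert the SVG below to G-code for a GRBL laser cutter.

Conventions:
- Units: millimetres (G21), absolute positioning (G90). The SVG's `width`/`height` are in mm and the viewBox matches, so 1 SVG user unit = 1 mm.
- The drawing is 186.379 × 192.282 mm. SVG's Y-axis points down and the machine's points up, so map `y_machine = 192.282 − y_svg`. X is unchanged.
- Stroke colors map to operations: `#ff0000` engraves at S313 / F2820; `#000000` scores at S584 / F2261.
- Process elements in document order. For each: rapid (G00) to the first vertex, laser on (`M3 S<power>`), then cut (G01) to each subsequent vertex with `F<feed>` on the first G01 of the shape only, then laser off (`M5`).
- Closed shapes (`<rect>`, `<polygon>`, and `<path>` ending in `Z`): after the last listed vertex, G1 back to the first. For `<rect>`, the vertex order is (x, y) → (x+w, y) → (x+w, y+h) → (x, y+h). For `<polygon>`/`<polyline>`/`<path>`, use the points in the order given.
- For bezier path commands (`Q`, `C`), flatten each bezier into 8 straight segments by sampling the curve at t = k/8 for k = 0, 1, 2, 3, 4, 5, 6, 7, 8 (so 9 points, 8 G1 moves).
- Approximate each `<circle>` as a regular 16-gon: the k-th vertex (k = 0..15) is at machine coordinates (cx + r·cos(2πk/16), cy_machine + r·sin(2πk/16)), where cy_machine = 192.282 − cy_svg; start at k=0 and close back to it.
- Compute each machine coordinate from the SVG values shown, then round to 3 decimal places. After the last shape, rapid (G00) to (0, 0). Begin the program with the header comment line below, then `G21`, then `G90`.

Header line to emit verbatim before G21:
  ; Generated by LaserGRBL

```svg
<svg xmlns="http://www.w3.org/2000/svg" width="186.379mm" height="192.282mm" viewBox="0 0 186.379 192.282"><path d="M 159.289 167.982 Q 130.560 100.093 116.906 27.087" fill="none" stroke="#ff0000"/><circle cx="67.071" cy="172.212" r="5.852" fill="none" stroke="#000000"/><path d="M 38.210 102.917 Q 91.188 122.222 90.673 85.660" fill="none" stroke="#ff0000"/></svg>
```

1 u = 1 mm; y_m = 192.282 − y.

[1] `<path>` quadratic bezier, #ff0000→engrave S313 F2820: (159.289,24.300) → (152.342,41.352) → (145.867,58.564) → (139.862,75.936) → (134.329,93.468) → (129.266,111.160) → (124.675,129.012) → (120.555,147.023) → (116.906,165.195)

[2] `<circle>` circle, #000000→score S584 F2261: (72.923,20.070) → (72.478,22.309) → (71.209,24.208) → (69.310,25.477) → (67.071,25.922) → (64.832,25.477) → (62.933,24.208) → (61.664,22.309) → (61.219,20.070) → (61.664,17.831) → (62.933,15.932) → (64.832,14.663) → (67.071,14.218) → (69.310,14.663) → (71.209,15.932) → (72.478,17.831) → (72.923,20.070) (closed)

[3] `<path>` quadratic bezier, #ff0000→engrave S313 F2820: (38.210,89.365) → (50.619,85.412) → (61.356,83.204) → (70.421,82.743) → (77.815,84.027) → (83.537,87.057) → (87.587,91.833) → (89.966,98.354) → (90.673,106.622)

; Generated by LaserGRBL
G21
G90
G00 X159.289 Y24.300
M3 S313
G01 X152.342 Y41.352 F2820
G01 X145.867 Y58.564
G01 X139.862 Y75.936
G01 X134.329 Y93.468
G01 X129.266 Y111.160
G01 X124.675 Y129.012
G01 X120.555 Y147.023
G01 X116.906 Y165.195
M5
G00 X72.923 Y20.070
M3 S584
G01 X72.478 Y22.309 F2261
G01 X71.209 Y24.208
G01 X69.310 Y25.477
G01 X67.071 Y25.922
G01 X64.832 Y25.477
G01 X62.933 Y24.208
G01 X61.664 Y22.309
G01 X61.219 Y20.070
G01 X61.664 Y17.831
G01 X62.933 Y15.932
G01 X64.832 Y14.663
G01 X67.071 Y14.218
G01 X69.310 Y14.663
G01 X71.209 Y15.932
G01 X72.478 Y17.831
G01 X72.923 Y20.070
M5
G00 X38.210 Y89.365
M3 S313
G01 X50.619 Y85.412 F2820
G01 X61.356 Y83.204
G01 X70.421 Y82.743
G01 X77.815 Y84.027
G01 X83.537 Y87.057
G01 X87.587 Y91.833
G01 X89.966 Y98.354
G01 X90.673 Y106.622
M5
G00 X0.000 Y0.000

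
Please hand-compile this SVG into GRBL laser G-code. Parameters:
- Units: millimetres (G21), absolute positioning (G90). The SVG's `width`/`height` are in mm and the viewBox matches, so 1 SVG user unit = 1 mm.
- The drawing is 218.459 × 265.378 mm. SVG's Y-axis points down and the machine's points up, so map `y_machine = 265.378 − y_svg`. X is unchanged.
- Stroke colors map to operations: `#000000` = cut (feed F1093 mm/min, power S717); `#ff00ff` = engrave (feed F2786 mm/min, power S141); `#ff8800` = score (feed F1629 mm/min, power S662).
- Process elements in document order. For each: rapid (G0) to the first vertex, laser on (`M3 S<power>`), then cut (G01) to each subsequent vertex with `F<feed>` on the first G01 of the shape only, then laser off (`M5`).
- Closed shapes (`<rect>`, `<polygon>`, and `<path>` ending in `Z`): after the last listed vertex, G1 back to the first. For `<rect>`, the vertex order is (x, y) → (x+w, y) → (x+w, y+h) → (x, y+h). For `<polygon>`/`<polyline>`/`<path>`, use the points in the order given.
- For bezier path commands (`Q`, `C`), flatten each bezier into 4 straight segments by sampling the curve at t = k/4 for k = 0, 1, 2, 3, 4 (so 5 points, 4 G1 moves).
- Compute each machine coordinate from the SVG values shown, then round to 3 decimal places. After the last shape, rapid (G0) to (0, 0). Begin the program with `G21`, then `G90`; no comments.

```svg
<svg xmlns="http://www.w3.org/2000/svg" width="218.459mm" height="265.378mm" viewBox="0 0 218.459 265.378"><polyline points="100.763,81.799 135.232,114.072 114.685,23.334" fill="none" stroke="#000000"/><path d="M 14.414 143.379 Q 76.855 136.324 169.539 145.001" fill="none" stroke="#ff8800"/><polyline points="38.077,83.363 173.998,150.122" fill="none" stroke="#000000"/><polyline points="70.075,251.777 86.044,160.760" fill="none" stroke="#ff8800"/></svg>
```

G21
G90
G0 X100.763 Y183.579
M3 S717
G01 X135.232 Y151.306 F1093
G01 X114.685 Y242.044
M5
G0 X14.414 Y121.999
M3 S662
G01 X47.525 Y124.543 F1629
G01 X84.416 Y125.121
G01 X125.087 Y123.732
G01 X169.539 Y120.377
M5
G0 X38.077 Y182.015
M3 S717
G01 X173.998 Y115.256 F1093
M5
G0 X70.075 Y13.601
M3 S662
G01 X86.044 Y104.618 F1629
M5
G0 X0.000 Y0.000

viewBox `0 0 218.459 265.378` with mm width/height → 1 unit = 1 mm. Flip: y_m = 265.378 − y_svg.

**Shape 1** — `<polyline>` open polyline, stroke `#000000` → cut (S717, F1093). Machine vertices: (100.763,183.579) → (135.232,151.306) → (114.685,242.044). Open path.

**Shape 2** — `<path>` quadratic bezier, stroke `#ff8800` → score (S662, F1629). Control points (SVG): P0=(14.414,143.379), P1=(76.855,136.324), P2=(169.539,145.001); sampled at t=k/4. Machine vertices: (14.414,121.999) → (47.525,124.543) → (84.416,125.121) → (125.087,123.732) → (169.539,120.377). Open path.

**Shape 3** — `<polyline>` line segment, stroke `#000000` → cut (S717, F1093). Machine vertices: (38.077,182.015) → (173.998,115.256). Open path.

**Shape 4** — `<polyline>` line segment, stroke `#ff8800` → score (S662, F1629). Machine vertices: (70.075,13.601) → (86.044,104.618). Open path.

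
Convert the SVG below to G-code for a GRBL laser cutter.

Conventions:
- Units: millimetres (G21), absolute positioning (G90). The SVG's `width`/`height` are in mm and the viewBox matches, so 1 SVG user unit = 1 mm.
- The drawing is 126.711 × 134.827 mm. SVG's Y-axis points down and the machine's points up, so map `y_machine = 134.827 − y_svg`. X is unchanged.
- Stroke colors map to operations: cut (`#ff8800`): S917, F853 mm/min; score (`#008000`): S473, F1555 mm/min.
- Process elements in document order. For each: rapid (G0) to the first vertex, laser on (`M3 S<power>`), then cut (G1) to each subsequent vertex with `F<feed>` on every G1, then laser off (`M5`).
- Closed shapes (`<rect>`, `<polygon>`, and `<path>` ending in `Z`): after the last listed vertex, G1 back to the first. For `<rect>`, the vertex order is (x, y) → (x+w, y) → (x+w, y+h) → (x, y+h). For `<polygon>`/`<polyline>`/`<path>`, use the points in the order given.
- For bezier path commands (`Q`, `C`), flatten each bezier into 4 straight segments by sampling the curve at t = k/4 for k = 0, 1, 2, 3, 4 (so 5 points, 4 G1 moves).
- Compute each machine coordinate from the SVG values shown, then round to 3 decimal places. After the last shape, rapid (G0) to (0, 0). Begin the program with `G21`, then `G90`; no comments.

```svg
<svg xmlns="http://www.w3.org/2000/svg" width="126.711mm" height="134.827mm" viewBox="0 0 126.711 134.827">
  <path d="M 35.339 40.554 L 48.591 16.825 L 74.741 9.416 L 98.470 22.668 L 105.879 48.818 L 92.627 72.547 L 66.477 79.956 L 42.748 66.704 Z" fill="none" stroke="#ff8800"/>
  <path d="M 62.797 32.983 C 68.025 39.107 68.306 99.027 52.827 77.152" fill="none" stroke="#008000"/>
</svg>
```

1 u = 1 mm; y_m = 134.827 − y.

[1] `<path>` regular polygon, #ff8800→cut S917 F853: (35.339,94.273) → (48.591,118.002) → (74.741,125.411) → (98.470,112.159) → (105.879,86.009) → (92.627,62.280) → (66.477,54.871) → (42.748,68.123) → (35.339,94.273) (closed)

[2] `<path>` cubic bezier, #008000→score S473 F1555: (62.797,101.844) → (65.621,89.283) → (65.577,69.260) → (61.650,54.487) → (52.827,57.675)

G21
G90
G0 X35.339 Y94.273
M3 S917
G1 X48.591 Y118.002 F853
G1 X74.741 Y125.411 F853
G1 X98.470 Y112.159 F853
G1 X105.879 Y86.009 F853
G1 X92.627 Y62.280 F853
G1 X66.477 Y54.871 F853
G1 X42.748 Y68.123 F853
G1 X35.339 Y94.273 F853
M5
G0 X62.797 Y101.844
M3 S473
G1 X65.621 Y89.283 F1555
G1 X65.577 Y69.260 F1555
G1 X61.650 Y54.487 F1555
G1 X52.827 Y57.675 F1555
M5
G0 X0.000 Y0.000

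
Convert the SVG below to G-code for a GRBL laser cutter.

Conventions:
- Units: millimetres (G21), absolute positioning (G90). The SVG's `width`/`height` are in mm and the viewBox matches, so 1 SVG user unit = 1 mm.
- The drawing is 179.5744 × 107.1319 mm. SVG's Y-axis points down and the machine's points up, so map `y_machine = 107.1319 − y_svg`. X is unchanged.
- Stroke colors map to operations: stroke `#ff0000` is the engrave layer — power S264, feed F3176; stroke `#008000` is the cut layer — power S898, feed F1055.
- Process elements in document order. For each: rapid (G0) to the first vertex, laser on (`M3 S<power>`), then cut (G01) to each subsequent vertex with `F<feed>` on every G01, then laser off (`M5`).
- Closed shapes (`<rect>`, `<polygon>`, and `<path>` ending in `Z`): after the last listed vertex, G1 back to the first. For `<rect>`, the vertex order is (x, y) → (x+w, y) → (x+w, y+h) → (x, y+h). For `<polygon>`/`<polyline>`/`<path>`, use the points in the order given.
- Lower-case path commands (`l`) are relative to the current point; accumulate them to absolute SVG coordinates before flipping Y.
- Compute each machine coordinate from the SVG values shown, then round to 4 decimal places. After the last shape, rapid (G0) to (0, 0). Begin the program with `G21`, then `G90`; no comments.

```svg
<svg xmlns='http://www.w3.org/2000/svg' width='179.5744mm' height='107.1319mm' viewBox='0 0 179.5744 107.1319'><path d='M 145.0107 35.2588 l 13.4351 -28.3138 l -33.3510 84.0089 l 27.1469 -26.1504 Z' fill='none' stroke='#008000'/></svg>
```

G21
G90
G0 X145.0107 Y71.8731
M3 S898
G01 X158.4458 Y100.1869 F1055
G01 X125.0948 Y16.1780 F1055
G01 X152.2417 Y42.3284 F1055
G01 X145.0107 Y71.8731 F1055
M5
G0 X0.0000 Y0.0000

Since the viewBox matches the mm dimensions, user units are millimetres directly. The only transform is the Y-flip y_m = 107.1319 − y_svg.

Shape 1 is a closed polygon drawn with `<path>`. Its stroke #008000 means cut at S898, F1055. After flipping Y the toolpath is (145.0107,71.8731) → (158.4458,100.1869) → (125.0948,16.1780) → (152.2417,42.3284) → (145.0107,71.8731), returning to the start.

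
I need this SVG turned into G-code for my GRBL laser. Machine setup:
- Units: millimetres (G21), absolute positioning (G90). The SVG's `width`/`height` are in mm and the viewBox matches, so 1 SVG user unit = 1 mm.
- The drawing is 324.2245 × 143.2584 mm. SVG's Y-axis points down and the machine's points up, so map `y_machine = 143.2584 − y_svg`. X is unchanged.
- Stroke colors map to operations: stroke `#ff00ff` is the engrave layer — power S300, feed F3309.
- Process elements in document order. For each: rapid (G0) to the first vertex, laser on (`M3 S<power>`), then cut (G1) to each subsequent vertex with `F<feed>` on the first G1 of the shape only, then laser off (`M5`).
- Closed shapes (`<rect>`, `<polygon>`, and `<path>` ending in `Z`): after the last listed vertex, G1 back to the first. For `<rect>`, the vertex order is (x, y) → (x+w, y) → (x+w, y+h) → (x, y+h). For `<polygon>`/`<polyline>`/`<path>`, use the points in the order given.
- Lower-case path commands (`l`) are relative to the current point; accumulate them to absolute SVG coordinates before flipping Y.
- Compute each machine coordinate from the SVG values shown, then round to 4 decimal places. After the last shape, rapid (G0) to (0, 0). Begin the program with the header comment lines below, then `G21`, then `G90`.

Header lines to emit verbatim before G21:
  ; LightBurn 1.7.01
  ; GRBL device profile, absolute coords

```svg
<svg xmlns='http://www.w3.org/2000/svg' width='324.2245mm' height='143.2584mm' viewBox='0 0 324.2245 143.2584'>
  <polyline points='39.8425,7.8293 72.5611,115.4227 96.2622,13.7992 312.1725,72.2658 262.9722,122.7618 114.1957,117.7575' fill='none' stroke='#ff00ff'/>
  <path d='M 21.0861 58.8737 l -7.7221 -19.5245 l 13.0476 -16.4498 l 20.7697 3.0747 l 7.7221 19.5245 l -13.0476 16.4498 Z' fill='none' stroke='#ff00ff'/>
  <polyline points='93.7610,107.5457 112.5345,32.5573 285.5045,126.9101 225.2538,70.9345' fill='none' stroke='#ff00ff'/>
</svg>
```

; LightBurn 1.7.01
; GRBL device profile, absolute coords
G21
G90
G0 X39.8425 Y135.4291
M3 S300
G1 X72.5611 Y27.8357 F3309
G1 X96.2622 Y129.4592
G1 X312.1725 Y70.9926
G1 X262.9722 Y20.4966
G1 X114.1957 Y25.5009
M5
G0 X21.0861 Y84.3847
M3 S300
G1 X13.3640 Y103.9092 F3309
G1 X26.4116 Y120.3590
G1 X47.1813 Y117.2843
G1 X54.9034 Y97.7598
G1 X41.8558 Y81.3100
G1 X21.0861 Y84.3847
M5
G0 X93.7610 Y35.7127
M3 S300
G1 X112.5345 Y110.7011 F3309
G1 X285.5045 Y16.3483
G1 X225.2538 Y72.3239
M5
G0 X0.0000 Y0.0000

1 u = 1 mm; y_m = 143.2584 − y.

[1] `<polyline>` open polyline, #ff00ff→engrave S300 F3309: (39.8425,135.4291) → (72.5611,27.8357) → (96.2622,129.4592) → (312.1725,70.9926) → (262.9722,20.4966) → (114.1957,25.5009)

[2] `<path>` regular polygon, #ff00ff→engrave S300 F3309: (21.0861,84.3847) → (13.3640,103.9092) → (26.4116,120.3590) → (47.1813,117.2843) → (54.9034,97.7598) → (41.8558,81.3100) → (21.0861,84.3847) (closed)

[3] `<polyline>` open polyline, #ff00ff→engrave S300 F3309: (93.7610,35.7127) → (112.5345,110.7011) → (285.5045,16.3483) → (225.2538,72.3239)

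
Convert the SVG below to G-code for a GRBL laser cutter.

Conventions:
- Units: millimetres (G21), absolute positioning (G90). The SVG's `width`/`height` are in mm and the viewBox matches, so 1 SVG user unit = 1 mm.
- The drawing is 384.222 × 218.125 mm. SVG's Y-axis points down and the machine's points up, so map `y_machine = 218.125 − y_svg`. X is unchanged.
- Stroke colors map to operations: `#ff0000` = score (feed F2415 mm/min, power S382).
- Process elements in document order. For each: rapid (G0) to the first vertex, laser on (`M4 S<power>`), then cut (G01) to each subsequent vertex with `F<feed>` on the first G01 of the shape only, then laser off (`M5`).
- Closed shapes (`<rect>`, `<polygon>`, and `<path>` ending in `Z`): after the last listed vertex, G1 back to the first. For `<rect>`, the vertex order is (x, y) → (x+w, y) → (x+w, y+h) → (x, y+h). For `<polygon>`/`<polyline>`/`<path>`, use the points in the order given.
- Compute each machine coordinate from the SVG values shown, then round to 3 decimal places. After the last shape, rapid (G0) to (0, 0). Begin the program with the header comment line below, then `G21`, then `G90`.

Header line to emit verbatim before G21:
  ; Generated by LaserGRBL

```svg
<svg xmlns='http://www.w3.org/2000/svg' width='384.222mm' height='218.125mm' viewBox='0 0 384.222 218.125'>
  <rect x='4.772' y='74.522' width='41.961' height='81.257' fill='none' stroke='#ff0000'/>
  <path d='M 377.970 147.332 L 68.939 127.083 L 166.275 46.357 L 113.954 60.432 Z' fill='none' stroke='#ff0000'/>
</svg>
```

viewBox `0 0 384.222 218.125` with mm width/height → 1 unit = 1 mm. Flip: y_m = 218.125 − y_svg.

**Shape 1** — `<rect>` rectangle, stroke `#ff0000` → score (S382, F2415). Machine vertices: (4.772,143.603) → (46.733,143.603) → (46.733,62.346) → (4.772,62.346) → (4.772,143.603). Closed: final G1 returns to the first vertex.

**Shape 2** — `<path>` closed polygon, stroke `#ff0000` → score (S382, F2415). Machine vertices: (377.970,70.793) → (68.939,91.042) → (166.275,171.768) → (113.954,157.693) → (377.970,70.793). Closed: final G1 returns to the first vertex.

; Generated by LaserGRBL
G21
G90
G0 X4.772 Y143.603
M4 S382
G01 X46.733 Y143.603 F2415
G01 X46.733 Y62.346
G01 X4.772 Y62.346
G01 X4.772 Y143.603
M5
G0 X377.970 Y70.793
M4 S382
G01 X68.939 Y91.042 F2415
G01 X166.275 Y171.768
G01 X113.954 Y157.693
G01 X377.970 Y70.793
M5
G0 X0.000 Y0.000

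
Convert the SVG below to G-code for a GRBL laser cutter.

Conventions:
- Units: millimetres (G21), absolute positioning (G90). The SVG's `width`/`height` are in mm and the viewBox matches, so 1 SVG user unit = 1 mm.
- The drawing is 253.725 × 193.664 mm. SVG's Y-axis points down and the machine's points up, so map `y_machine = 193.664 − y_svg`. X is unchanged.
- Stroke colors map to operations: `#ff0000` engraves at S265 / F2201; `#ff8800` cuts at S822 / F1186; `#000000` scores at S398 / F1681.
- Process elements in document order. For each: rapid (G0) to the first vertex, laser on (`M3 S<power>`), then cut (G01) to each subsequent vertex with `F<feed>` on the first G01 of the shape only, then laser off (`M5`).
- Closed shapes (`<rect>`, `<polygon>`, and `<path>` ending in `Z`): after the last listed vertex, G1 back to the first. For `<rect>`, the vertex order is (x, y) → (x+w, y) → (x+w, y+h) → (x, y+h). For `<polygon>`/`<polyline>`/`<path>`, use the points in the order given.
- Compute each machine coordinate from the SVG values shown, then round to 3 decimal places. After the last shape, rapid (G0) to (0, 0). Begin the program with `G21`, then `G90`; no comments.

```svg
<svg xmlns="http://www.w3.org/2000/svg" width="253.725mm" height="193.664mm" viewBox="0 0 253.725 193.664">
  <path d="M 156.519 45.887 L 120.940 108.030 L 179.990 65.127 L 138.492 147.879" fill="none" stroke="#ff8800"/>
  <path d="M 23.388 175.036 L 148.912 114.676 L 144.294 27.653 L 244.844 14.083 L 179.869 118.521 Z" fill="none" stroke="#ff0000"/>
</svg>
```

viewBox `0 0 253.725 193.664` with mm width/height → 1 unit = 1 mm. Flip: y_m = 193.664 − y_svg.

**Shape 1** — `<path>` open polyline, stroke `#ff8800` → cut (S822, F1186). Machine vertices: (156.519,147.777) → (120.940,85.634) → (179.990,128.537) → (138.492,45.785). Open path.

**Shape 2** — `<path>` closed polygon, stroke `#ff0000` → engrave (S265, F2201). Machine vertices: (23.388,18.628) → (148.912,78.988) → (144.294,166.011) → (244.844,179.581) → (179.869,75.143) → (23.388,18.628). Closed: final G1 returns to the first vertex.

G21
G90
G0 X156.519 Y147.777
M3 S822
G01 X120.940 Y85.634 F1186
G01 X179.990 Y128.537
G01 X138.492 Y45.785
M5
G0 X23.388 Y18.628
M3 S265
G01 X148.912 Y78.988 F2201
G01 X144.294 Y166.011
G01 X244.844 Y179.581
G01 X179.869 Y75.143
G01 X23.388 Y18.628
M5
G0 X0.000 Y0.000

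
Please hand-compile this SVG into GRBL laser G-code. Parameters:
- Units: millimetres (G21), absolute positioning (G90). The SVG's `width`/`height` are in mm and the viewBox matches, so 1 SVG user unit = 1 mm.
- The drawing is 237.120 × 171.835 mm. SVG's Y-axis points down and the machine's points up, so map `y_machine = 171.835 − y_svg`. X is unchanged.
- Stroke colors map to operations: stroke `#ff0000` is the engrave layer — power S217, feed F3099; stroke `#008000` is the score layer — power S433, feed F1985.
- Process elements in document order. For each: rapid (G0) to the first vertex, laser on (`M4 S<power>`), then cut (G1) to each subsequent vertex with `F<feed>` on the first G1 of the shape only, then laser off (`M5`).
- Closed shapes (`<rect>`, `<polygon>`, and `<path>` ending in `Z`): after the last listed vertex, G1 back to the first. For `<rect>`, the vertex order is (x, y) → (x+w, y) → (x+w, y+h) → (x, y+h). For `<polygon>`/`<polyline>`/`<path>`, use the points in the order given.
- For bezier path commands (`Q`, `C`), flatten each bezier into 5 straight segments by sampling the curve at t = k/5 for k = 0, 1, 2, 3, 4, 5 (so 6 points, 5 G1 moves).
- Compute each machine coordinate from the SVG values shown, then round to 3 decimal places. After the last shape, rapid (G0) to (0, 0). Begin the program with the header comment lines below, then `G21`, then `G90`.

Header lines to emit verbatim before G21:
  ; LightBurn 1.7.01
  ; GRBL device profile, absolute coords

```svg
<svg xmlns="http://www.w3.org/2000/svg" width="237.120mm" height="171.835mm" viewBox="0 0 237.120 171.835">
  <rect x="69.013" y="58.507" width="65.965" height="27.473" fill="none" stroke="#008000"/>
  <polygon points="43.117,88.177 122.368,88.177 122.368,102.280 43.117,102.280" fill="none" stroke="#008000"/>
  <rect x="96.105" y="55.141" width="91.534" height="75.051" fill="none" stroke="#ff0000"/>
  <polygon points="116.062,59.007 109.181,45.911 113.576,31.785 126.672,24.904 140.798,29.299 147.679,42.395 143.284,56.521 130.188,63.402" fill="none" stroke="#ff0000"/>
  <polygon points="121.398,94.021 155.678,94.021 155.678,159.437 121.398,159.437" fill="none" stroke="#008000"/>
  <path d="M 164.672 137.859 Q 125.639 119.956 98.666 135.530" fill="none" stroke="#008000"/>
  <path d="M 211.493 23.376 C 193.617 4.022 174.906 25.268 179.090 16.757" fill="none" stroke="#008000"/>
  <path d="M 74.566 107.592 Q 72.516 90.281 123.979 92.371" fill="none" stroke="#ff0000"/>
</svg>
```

; LightBurn 1.7.01
; GRBL device profile, absolute coords
G21
G90
G0 X69.013 Y113.328
M4 S433
G1 X134.978 Y113.328 F1985
G1 X134.978 Y85.855
G1 X69.013 Y85.855
G1 X69.013 Y113.328
M5
G0 X43.117 Y83.658
M4 S433
G1 X122.368 Y83.658 F1985
G1 X122.368 Y69.555
G1 X43.117 Y69.555
G1 X43.117 Y83.658
M5
G0 X96.105 Y116.694
M4 S217
G1 X187.639 Y116.694 F3099
G1 X187.639 Y41.643
G1 X96.105 Y41.643
G1 X96.105 Y116.694
M5
G0 X116.062 Y112.828
M4 S217
G1 X109.181 Y125.924 F3099
G1 X113.576 Y140.050
G1 X126.672 Y146.931
G1 X140.798 Y142.536
G1 X147.679 Y129.440
G1 X143.284 Y115.314
G1 X130.188 Y108.433
G1 X116.062 Y112.828
M5
G0 X121.398 Y77.814
M4 S433
G1 X155.678 Y77.814 F1985
G1 X155.678 Y12.398
G1 X121.398 Y12.398
G1 X121.398 Y77.814
M5
G0 X164.672 Y33.976
M4 S433
G1 X149.541 Y39.798 F1985
G1 X135.375 Y42.942
G1 X122.174 Y43.408
G1 X109.938 Y41.196
G1 X98.666 Y36.305
M5
G0 X211.493 Y148.459
M4 S433
G1 X200.857 Y155.762 F1985
G1 X191.160 Y156.699
G1 X183.540 Y154.645
G1 X179.137 Y152.979
G1 X179.090 Y155.078
M5
G0 X74.566 Y64.243
M4 S217
G1 X75.887 Y70.391 F3099
G1 X81.488 Y74.988
G1 X91.371 Y78.032
G1 X105.534 Y79.524
G1 X123.979 Y79.464
M5
G0 X0.000 Y0.000

Since the viewBox matches the mm dimensions, user units are millimetres directly. The only transform is the Y-flip y_m = 171.835 − y_svg.

Shape 1 is a rectangle drawn with `<rect>`. Its stroke #008000 means score at S433, F1985. After flipping Y the toolpath is (69.013,113.328) → (134.978,113.328) → (134.978,85.855) → (69.013,85.855) → (69.013,113.328), returning to the start.

Shape 2 is a rectangle drawn with `<polygon>`. Its stroke #008000 means score at S433, F1985. After flipping Y the toolpath is (43.117,83.658) → (122.368,83.658) → (122.368,69.555) → (43.117,69.555) → (43.117,83.658), returning to the start.

Shape 3 is a rectangle drawn with `<rect>`. Its stroke #ff0000 means engrave at S217, F3099. After flipping Y the toolpath is (96.105,116.694) → (187.639,116.694) → (187.639,41.643) → (96.105,41.643) → (96.105,116.694), returning to the start.

Shape 4 is a regular polygon drawn with `<polygon>`. Its stroke #ff0000 means engrave at S217, F3099. After flipping Y the toolpath is (116.062,112.828) → (109.181,125.924) → (113.576,140.050) → (126.672,146.931) → (140.798,142.536) → (147.679,129.440) → (143.284,115.314) → (130.188,108.433) → (116.062,112.828), returning to the start.

Shape 5 is a rectangle drawn with `<polygon>`. Its stroke #008000 means score at S433, F1985. After flipping Y the toolpath is (121.398,77.814) → (155.678,77.814) → (155.678,12.398) → (121.398,12.398) → (121.398,77.814), returning to the start.

Shape 6 is a quadratic bezier drawn with `<path>`. Its stroke #008000 means score at S433, F1985. After flipping Y the toolpath is (164.672,33.976) → (149.541,39.798) → (135.375,42.942) → (122.174,43.408) → (109.938,41.196) → (98.666,36.305).

Shape 7 is a cubic bezier drawn with `<path>`. Its stroke #008000 means score at S433, F1985. After flipping Y the toolpath is (211.493,148.459) → (200.857,155.762) → (191.160,156.699) → (183.540,154.645) → (179.137,152.979) → (179.090,155.078).

Shape 8 is a quadratic bezier drawn with `<path>`. Its stroke #ff0000 means engrave at S217, F3099. After flipping Y the toolpath is (74.566,64.243) → (75.887,70.391) → (81.488,74.988) → (91.371,78.032) → (105.534,79.524) → (123.979,79.464).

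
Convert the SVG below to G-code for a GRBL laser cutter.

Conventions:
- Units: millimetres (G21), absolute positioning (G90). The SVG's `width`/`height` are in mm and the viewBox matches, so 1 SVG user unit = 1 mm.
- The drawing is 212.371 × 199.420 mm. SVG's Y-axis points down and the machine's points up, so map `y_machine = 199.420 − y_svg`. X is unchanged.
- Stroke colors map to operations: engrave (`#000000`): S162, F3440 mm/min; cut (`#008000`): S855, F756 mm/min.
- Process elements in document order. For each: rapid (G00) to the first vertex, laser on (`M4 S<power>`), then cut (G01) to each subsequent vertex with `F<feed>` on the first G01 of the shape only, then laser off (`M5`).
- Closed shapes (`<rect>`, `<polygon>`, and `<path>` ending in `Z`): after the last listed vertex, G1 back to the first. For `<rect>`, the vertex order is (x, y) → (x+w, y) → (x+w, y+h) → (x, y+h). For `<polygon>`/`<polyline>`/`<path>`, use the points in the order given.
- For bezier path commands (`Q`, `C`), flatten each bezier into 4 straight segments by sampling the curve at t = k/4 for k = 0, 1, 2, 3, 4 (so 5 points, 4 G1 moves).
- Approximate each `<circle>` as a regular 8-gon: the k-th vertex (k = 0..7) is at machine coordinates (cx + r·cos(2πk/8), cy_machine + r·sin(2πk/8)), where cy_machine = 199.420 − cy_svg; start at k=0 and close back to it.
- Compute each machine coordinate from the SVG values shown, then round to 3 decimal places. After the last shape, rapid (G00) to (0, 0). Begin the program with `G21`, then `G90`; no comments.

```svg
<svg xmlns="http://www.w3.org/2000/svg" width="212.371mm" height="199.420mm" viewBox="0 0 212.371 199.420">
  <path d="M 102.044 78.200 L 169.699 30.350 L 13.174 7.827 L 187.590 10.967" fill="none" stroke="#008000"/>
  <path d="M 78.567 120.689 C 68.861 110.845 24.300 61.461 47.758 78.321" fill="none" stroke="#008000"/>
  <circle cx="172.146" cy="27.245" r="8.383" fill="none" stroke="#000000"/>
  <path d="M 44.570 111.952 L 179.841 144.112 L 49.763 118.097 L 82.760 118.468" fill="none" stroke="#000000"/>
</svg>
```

Since the viewBox matches the mm dimensions, user units are millimetres directly. The only transform is the Y-flip y_m = 199.420 − y_svg.

Shape 1 is a open polyline drawn with `<path>`. Its stroke #008000 means cut at S855, F756. After flipping Y the toolpath is (102.044,121.220) → (169.699,169.070) → (13.174,191.593) → (187.590,188.453).

Shape 2 is a cubic bezier drawn with `<path>`. Its stroke #008000 means cut at S855, F756. After flipping Y the toolpath is (78.567,78.731) → (66.360,91.875) → (50.726,109.929) → (41.311,122.976) → (47.758,121.099).

Shape 3 is a circle drawn with `<circle>`. Its stroke #000000 means engrave at S162, F3440. After flipping Y the toolpath is (180.529,172.175) → (178.074,178.103) → (172.146,180.558) → (166.218,178.103) → (163.763,172.175) → (166.218,166.247) → (172.146,163.792) → (178.074,166.247) → (180.529,172.175), returning to the start.

Shape 4 is a open polyline drawn with `<path>`. Its stroke #000000 means engrave at S162, F3440. After flipping Y the toolpath is (44.570,87.468) → (179.841,55.308) → (49.763,81.323) → (82.760,80.952).

G21
G90
G00 X102.044 Y121.220
M4 S855
G01 X169.699 Y169.070 F756
G01 X13.174 Y191.593
G01 X187.590 Y188.453
M5
G00 X78.567 Y78.731
M4 S855
G01 X66.360 Y91.875 F756
G01 X50.726 Y109.929
G01 X41.311 Y122.976
G01 X47.758 Y121.099
M5
G00 X180.529 Y172.175
M4 S162
G01 X178.074 Y178.103 F3440
G01 X172.146 Y180.558
G01 X166.218 Y178.103
G01 X163.763 Y172.175
G01 X166.218 Y166.247
G01 X172.146 Y163.792
G01 X178.074 Y166.247
G01 X180.529 Y172.175
M5
G00 X44.570 Y87.468
M4 S162
G01 X179.841 Y55.308 F3440
G01 X49.763 Y81.323
G01 X82.760 Y80.952
M5
G00 X0.000 Y0.000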